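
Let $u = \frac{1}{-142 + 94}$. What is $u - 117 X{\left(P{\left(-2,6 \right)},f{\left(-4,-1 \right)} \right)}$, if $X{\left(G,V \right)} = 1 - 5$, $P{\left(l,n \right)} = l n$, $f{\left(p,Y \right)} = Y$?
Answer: $\frac{22463}{48} \approx 467.98$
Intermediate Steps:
$u = - \frac{1}{48}$ ($u = \frac{1}{-48} = - \frac{1}{48} \approx -0.020833$)
$X{\left(G,V \right)} = -4$ ($X{\left(G,V \right)} = 1 - 5 = -4$)
$u - 117 X{\left(P{\left(-2,6 \right)},f{\left(-4,-1 \right)} \right)} = - \frac{1}{48} - -468 = - \frac{1}{48} + 468 = \frac{22463}{48}$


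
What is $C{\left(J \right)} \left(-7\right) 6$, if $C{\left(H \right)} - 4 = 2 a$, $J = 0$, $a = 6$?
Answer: $-672$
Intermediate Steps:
$C{\left(H \right)} = 16$ ($C{\left(H \right)} = 4 + 2 \cdot 6 = 4 + 12 = 16$)
$C{\left(J \right)} \left(-7\right) 6 = 16 \left(-7\right) 6 = \left(-112\right) 6 = -672$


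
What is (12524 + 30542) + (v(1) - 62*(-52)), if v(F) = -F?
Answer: 46289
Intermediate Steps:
(12524 + 30542) + (v(1) - 62*(-52)) = (12524 + 30542) + (-1*1 - 62*(-52)) = 43066 + (-1 + 3224) = 43066 + 3223 = 46289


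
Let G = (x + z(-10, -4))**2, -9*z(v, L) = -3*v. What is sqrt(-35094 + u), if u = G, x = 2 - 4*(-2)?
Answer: I*sqrt(315446)/3 ≈ 187.22*I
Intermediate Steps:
z(v, L) = v/3 (z(v, L) = -(-1)*v/3 = v/3)
x = 10 (x = 2 + 8 = 10)
G = 400/9 (G = (10 + (1/3)*(-10))**2 = (10 - 10/3)**2 = (20/3)**2 = 400/9 ≈ 44.444)
u = 400/9 ≈ 44.444
sqrt(-35094 + u) = sqrt(-35094 + 400/9) = sqrt(-315446/9) = I*sqrt(315446)/3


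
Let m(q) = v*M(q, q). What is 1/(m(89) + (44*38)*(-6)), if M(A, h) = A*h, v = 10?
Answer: 1/69178 ≈ 1.4455e-5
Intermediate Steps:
m(q) = 10*q² (m(q) = 10*(q*q) = 10*q²)
1/(m(89) + (44*38)*(-6)) = 1/(10*89² + (44*38)*(-6)) = 1/(10*7921 + 1672*(-6)) = 1/(79210 - 10032) = 1/69178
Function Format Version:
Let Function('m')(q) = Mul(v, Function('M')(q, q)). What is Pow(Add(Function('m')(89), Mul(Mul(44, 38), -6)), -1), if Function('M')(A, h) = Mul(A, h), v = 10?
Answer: Rational(1, 69178) ≈ 1.4455e-5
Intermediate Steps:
Function('m')(q) = Mul(10, Pow(q, 2)) (Function('m')(q) = Mul(10, Mul(q, q)) = Mul(10, Pow(q, 2)))
Pow(Add(Function('m')(89), Mul(Mul(44, 38), -6)), -1) = Pow(Add(Mul(10, Pow(89, 2)), Mul(Mul(44, 38), -6)), -1) = Pow(Add(Mul(10, 7921), Mul(1672, -6)), -1) = Pow(Add(79210, -10032), -1) = Pow(69178, -1) = Rational(1, 69178)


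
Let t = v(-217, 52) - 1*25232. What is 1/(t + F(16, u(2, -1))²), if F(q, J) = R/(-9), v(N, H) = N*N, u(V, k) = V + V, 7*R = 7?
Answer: 81/1770418 ≈ 4.5752e-5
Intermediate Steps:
R = 1 (R = (⅐)*7 = 1)
u(V, k) = 2*V
v(N, H) = N²
t = 21857 (t = (-217)² - 1*25232 = 47089 - 25232 = 21857)
F(q, J) = -⅑ (F(q, J) = 1/(-9) = 1*(-⅑) = -⅑)
1/(t + F(16, u(2, -1))²) = 1/(21857 + (-⅑)²) = 1/(21857 + 1/81) = 1/(1770418/81) = 81/1770418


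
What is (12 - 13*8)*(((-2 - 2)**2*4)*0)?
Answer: 0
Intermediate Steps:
(12 - 13*8)*(((-2 - 2)**2*4)*0) = (12 - 104)*(((-4)**2*4)*0) = -92*16*4*0 = -5888*0 = -92*0 = 0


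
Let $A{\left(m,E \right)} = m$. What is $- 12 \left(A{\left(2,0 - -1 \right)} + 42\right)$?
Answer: $-528$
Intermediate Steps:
$- 12 \left(A{\left(2,0 - -1 \right)} + 42\right) = - 12 \left(2 + 42\right) = \left(-12\right) 44 = -528$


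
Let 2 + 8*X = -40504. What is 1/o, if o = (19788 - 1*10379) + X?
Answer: 4/17383 ≈ 0.00023011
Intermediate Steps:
X = -20253/4 (X = -¼ + (⅛)*(-40504) = -¼ - 5063 = -20253/4 ≈ -5063.3)
o = 17383/4 (o = (19788 - 1*10379) - 20253/4 = (19788 - 10379) - 20253/4 = 9409 - 20253/4 = 17383/4 ≈ 4345.8)
1/o = 1/(17383/4) = 4/17383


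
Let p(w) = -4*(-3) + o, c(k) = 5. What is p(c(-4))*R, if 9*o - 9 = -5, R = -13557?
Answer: -506128/3 ≈ -1.6871e+5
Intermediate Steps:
o = 4/9 (o = 1 + (1/9)*(-5) = 1 - 5/9 = 4/9 ≈ 0.44444)
p(w) = 112/9 (p(w) = -4*(-3) + 4/9 = 12 + 4/9 = 112/9)
p(c(-4))*R = (112/9)*(-13557) = -506128/3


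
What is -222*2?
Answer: -444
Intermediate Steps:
-222*2 = -111*4 = -444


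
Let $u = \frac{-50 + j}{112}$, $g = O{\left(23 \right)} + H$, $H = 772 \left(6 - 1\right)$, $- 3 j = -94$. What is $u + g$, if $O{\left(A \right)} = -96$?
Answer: $\frac{22583}{6} \approx 3763.8$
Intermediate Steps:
$j = \frac{94}{3}$ ($j = \left(- \frac{1}{3}\right) \left(-94\right) = \frac{94}{3} \approx 31.333$)
$H = 3860$ ($H = 772 \left(6 - 1\right) = 772 \cdot 5 = 3860$)
$g = 3764$ ($g = -96 + 3860 = 3764$)
$u = - \frac{1}{6}$ ($u = \frac{-50 + \frac{94}{3}}{112} = \left(- \frac{56}{3}\right) \frac{1}{112} = - \frac{1}{6} \approx -0.16667$)
$u + g = - \frac{1}{6} + 3764 = \frac{22583}{6}$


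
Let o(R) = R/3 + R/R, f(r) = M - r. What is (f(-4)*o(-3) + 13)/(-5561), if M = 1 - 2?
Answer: -13/5561 ≈ -0.0023377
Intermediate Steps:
M = -1
f(r) = -1 - r
o(R) = 1 + R/3 (o(R) = R*(⅓) + 1 = R/3 + 1 = 1 + R/3)
(f(-4)*o(-3) + 13)/(-5561) = ((-1 - 1*(-4))*(1 + (⅓)*(-3)) + 13)/(-5561) = ((-1 + 4)*(1 - 1) + 13)*(-1/5561) = (3*0 + 13)*(-1/5561) = (0 + 13)*(-1/5561) = 13*(-1/5561) = -13/5561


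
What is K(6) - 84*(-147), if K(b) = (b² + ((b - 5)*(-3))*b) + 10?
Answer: 12376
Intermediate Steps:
K(b) = 10 + b² + b*(15 - 3*b) (K(b) = (b² + ((-5 + b)*(-3))*b) + 10 = (b² + (15 - 3*b)*b) + 10 = (b² + b*(15 - 3*b)) + 10 = 10 + b² + b*(15 - 3*b))
K(6) - 84*(-147) = (10 - 2*6² + 15*6) - 84*(-147) = (10 - 2*36 + 90) + 12348 = (10 - 72 + 90) + 12348 = 28 + 12348 = 12376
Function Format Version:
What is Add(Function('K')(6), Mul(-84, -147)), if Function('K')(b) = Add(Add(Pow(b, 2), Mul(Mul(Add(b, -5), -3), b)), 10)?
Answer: 12376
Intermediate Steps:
Function('K')(b) = Add(10, Pow(b, 2), Mul(b, Add(15, Mul(-3, b)))) (Function('K')(b) = Add(Add(Pow(b, 2), Mul(Mul(Add(-5, b), -3), b)), 10) = Add(Add(Pow(b, 2), Mul(Add(15, Mul(-3, b)), b)), 10) = Add(Add(Pow(b, 2), Mul(b, Add(15, Mul(-3, b)))), 10) = Add(10, Pow(b, 2), Mul(b, Add(15, Mul(-3, b)))))
Add(Function('K')(6), Mul(-84, -147)) = Add(Add(10, Mul(-2, Pow(6, 2)), Mul(15, 6)), Mul(-84, -147)) = Add(Add(10, Mul(-2, 36), 90), 12348) = Add(Add(10, -72, 90), 12348) = Add(28, 12348) = 12376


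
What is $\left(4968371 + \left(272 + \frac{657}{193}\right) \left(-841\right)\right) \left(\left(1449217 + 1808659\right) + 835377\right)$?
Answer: $\frac{3742027046554290}{193} \approx 1.9389 \cdot 10^{13}$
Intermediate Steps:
$\left(4968371 + \left(272 + \frac{657}{193}\right) \left(-841\right)\right) \left(\left(1449217 + 1808659\right) + 835377\right) = \left(4968371 + \left(272 + 657 \cdot \frac{1}{193}\right) \left(-841\right)\right) \left(3257876 + 835377\right) = \left(4968371 + \left(272 + \frac{657}{193}\right) \left(-841\right)\right) 4093253 = \left(4968371 + \frac{53153}{193} \left(-841\right)\right) 4093253 = \left(4968371 - \frac{44701673}{193}\right) 4093253 = \frac{914193930}{193} \cdot 4093253 = \frac{3742027046554290}{193}$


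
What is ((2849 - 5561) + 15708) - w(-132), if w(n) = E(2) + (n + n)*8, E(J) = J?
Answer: 15106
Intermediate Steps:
w(n) = 2 + 16*n (w(n) = 2 + (n + n)*8 = 2 + (2*n)*8 = 2 + 16*n)
((2849 - 5561) + 15708) - w(-132) = ((2849 - 5561) + 15708) - (2 + 16*(-132)) = (-2712 + 15708) - (2 - 2112) = 12996 - 1*(-2110) = 12996 + 2110 = 15106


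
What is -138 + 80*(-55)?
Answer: -4538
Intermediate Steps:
-138 + 80*(-55) = -138 - 4400 = -4538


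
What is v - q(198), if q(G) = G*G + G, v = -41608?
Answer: -81010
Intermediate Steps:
q(G) = G + G² (q(G) = G² + G = G + G²)
v - q(198) = -41608 - 198*(1 + 198) = -41608 - 198*199 = -41608 - 1*39402 = -41608 - 39402 = -81010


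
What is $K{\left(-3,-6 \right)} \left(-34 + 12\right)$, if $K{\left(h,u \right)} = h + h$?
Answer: $132$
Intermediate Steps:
$K{\left(h,u \right)} = 2 h$
$K{\left(-3,-6 \right)} \left(-34 + 12\right) = 2 \left(-3\right) \left(-34 + 12\right) = \left(-6\right) \left(-22\right) = 132$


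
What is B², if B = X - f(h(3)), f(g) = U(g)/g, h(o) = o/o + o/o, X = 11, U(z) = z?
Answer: 100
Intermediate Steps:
h(o) = 2 (h(o) = 1 + 1 = 2)
f(g) = 1 (f(g) = g/g = 1)
B = 10 (B = 11 - 1*1 = 11 - 1 = 10)
B² = 10² = 100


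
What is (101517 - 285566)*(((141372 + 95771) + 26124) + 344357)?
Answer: -111832589576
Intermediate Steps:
(101517 - 285566)*(((141372 + 95771) + 26124) + 344357) = -184049*((237143 + 26124) + 344357) = -184049*(263267 + 344357) = -184049*607624 = -111832589576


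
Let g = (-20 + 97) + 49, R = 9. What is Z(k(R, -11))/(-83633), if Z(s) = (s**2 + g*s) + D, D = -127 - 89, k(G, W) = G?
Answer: -999/83633 ≈ -0.011945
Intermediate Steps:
D = -216
g = 126 (g = 77 + 49 = 126)
Z(s) = -216 + s**2 + 126*s (Z(s) = (s**2 + 126*s) - 216 = -216 + s**2 + 126*s)
Z(k(R, -11))/(-83633) = (-216 + 9**2 + 126*9)/(-83633) = (-216 + 81 + 1134)*(-1/83633) = 999*(-1/83633) = -999/83633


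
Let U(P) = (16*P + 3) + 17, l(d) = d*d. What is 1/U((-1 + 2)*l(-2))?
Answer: 1/84 ≈ 0.011905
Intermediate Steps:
l(d) = d²
U(P) = 20 + 16*P (U(P) = (3 + 16*P) + 17 = 20 + 16*P)
1/U((-1 + 2)*l(-2)) = 1/(20 + 16*((-1 + 2)*(-2)²)) = 1/(20 + 16*(1*4)) = 1/(20 + 16*4) = 1/(20 + 64) = 1/84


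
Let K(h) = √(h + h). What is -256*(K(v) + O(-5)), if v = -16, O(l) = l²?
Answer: -6400 - 1024*I*√2 ≈ -6400.0 - 1448.2*I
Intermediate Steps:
K(h) = √2*√h (K(h) = √(2*h) = √2*√h)
-256*(K(v) + O(-5)) = -256*(√2*√(-16) + (-5)²) = -256*(√2*(4*I) + 25) = -256*(4*I*√2 + 25) = -256*(25 + 4*I*√2) = -6400 - 1024*I*√2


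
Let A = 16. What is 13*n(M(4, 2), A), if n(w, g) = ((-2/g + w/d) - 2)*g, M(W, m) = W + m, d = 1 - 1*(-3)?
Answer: -130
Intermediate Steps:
d = 4 (d = 1 + 3 = 4)
n(w, g) = g*(-2 - 2/g + w/4) (n(w, g) = ((-2/g + w/4) - 2)*g = (-2 - 2/g + w/4)*g = g*(-2 - 2/g + w/4))
13*n(M(4, 2), A) = 13*(-2 - 2*16 + (1/4)*16*(4 + 2)) = 13*(-2 - 32 + (1/4)*16*6) = 13*(-2 - 32 + 24) = 13*(-10) = -130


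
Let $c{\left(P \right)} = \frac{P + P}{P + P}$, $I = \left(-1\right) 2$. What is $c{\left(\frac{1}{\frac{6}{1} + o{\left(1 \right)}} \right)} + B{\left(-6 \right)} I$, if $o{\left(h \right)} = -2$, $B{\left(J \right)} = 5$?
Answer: $-9$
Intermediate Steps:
$I = -2$
$c{\left(P \right)} = 1$ ($c{\left(P \right)} = \frac{2 P}{2 P} = 2 P \frac{1}{2 P} = 1$)
$c{\left(\frac{1}{\frac{6}{1} + o{\left(1 \right)}} \right)} + B{\left(-6 \right)} I = 1 + 5 \left(-2\right) = 1 - 10 = -9$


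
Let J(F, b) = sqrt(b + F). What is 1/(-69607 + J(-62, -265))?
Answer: -69607/4845134776 - I*sqrt(327)/4845134776 ≈ -1.4366e-5 - 3.7322e-9*I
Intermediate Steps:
J(F, b) = sqrt(F + b)
1/(-69607 + J(-62, -265)) = 1/(-69607 + sqrt(-62 - 265)) = 1/(-69607 + sqrt(-327)) = 1/(-69607 + I*sqrt(327))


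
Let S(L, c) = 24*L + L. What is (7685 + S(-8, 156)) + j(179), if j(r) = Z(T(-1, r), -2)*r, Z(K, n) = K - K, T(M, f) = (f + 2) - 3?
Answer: 7485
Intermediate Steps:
T(M, f) = -1 + f (T(M, f) = (2 + f) - 3 = -1 + f)
S(L, c) = 25*L
Z(K, n) = 0
j(r) = 0 (j(r) = 0*r = 0)
(7685 + S(-8, 156)) + j(179) = (7685 + 25*(-8)) + 0 = (7685 - 200) + 0 = 7485 + 0 = 7485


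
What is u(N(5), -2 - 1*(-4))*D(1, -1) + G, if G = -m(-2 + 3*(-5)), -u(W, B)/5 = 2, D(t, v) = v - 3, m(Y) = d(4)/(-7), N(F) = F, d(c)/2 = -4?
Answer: 272/7 ≈ 38.857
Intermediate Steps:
d(c) = -8 (d(c) = 2*(-4) = -8)
m(Y) = 8/7 (m(Y) = -8/(-7) = -8*(-⅐) = 8/7)
D(t, v) = -3 + v
u(W, B) = -10 (u(W, B) = -5*2 = -10)
G = -8/7 (G = -1*8/7 = -8/7 ≈ -1.1429)
u(N(5), -2 - 1*(-4))*D(1, -1) + G = -10*(-3 - 1) - 8/7 = -10*(-4) - 8/7 = 40 - 8/7 = 272/7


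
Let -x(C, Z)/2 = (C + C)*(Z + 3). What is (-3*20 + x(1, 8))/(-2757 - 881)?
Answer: 52/1819 ≈ 0.028587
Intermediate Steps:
x(C, Z) = -4*C*(3 + Z) (x(C, Z) = -2*(C + C)*(Z + 3) = -2*2*C*(3 + Z) = -4*C*(3 + Z))
(-3*20 + x(1, 8))/(-2757 - 881) = (-3*20 - 4*1*(3 + 8))/(-2757 - 881) = (-60 - 4*1*11)/(-3638) = (-60 - 44)*(-1/3638) = -104*(-1/3638) = 52/1819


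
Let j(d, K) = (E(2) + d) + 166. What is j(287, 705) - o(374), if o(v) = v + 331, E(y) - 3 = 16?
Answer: -233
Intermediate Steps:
E(y) = 19 (E(y) = 3 + 16 = 19)
j(d, K) = 185 + d (j(d, K) = (19 + d) + 166 = 185 + d)
o(v) = 331 + v
j(287, 705) - o(374) = (185 + 287) - (331 + 374) = 472 - 1*705 = 472 - 705 = -233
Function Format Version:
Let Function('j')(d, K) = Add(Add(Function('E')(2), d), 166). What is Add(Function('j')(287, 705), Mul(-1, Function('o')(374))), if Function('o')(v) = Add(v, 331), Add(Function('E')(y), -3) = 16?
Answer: -233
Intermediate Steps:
Function('E')(y) = 19 (Function('E')(y) = Add(3, 16) = 19)
Function('j')(d, K) = Add(185, d) (Function('j')(d, K) = Add(Add(19, d), 166) = Add(185, d))
Function('o')(v) = Add(331, v)
Add(Function('j')(287, 705), Mul(-1, Function('o')(374))) = Add(Add(185, 287), Mul(-1, Add(331, 374))) = Add(472, Mul(-1, 705)) = Add(472, -705) = -233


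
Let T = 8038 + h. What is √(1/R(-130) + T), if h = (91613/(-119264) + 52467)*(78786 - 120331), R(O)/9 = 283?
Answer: I*√1396725865616043506892074/25313784 ≈ 46687.0*I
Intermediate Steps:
R(O) = 2547 (R(O) = 9*283 = 2547)
h = -259960885982875/119264 (h = (91613*(-1/119264) + 52467)*(-41545) = (-91613/119264 + 52467)*(-41545) = (6257332675/119264)*(-41545) = -259960885982875/119264 ≈ -2.1797e+9)
T = -259959927338843/119264 (T = 8038 - 259960885982875/119264 = -259959927338843/119264 ≈ -2.1797e+9)
√(1/R(-130) + T) = √(1/2547 - 259959927338843/119264) = √(-662117934931913857/303765408) = I*√1396725865616043506892074/25313784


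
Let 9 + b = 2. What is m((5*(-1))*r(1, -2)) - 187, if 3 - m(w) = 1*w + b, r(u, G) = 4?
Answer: -157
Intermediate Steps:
b = -7 (b = -9 + 2 = -7)
m(w) = 10 - w (m(w) = 3 - (1*w - 7) = 3 - (w - 7) = 3 - (-7 + w) = 3 + (7 - w) = 10 - w)
m((5*(-1))*r(1, -2)) - 187 = (10 - 5*(-1)*4) - 187 = (10 - (-5)*4) - 187 = (10 - 1*(-20)) - 187 = (10 + 20) - 187 = 30 - 187 = -157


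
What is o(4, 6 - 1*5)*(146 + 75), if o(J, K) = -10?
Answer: -2210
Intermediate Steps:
o(4, 6 - 1*5)*(146 + 75) = -10*(146 + 75) = -10*221 = -2210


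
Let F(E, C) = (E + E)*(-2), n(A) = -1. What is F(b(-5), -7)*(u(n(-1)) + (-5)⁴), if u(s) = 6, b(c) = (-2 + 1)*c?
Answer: -12620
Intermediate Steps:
b(c) = -c
F(E, C) = -4*E (F(E, C) = (2*E)*(-2) = -4*E)
F(b(-5), -7)*(u(n(-1)) + (-5)⁴) = (-(-4)*(-5))*(6 + (-5)⁴) = (-4*5)*(6 + 625) = -20*631 = -12620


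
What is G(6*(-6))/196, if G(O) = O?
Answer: -9/49 ≈ -0.18367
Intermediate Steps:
G(6*(-6))/196 = (6*(-6))/196 = -36*1/196 = -9/49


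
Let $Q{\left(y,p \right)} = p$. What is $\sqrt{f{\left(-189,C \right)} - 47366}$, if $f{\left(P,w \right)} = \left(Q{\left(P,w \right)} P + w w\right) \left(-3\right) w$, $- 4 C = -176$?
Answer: $\sqrt{794794} \approx 891.51$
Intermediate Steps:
$C = 44$ ($C = \left(- \frac{1}{4}\right) \left(-176\right) = 44$)
$f{\left(P,w \right)} = w \left(- 3 w^{2} - 3 P w\right)$ ($f{\left(P,w \right)} = \left(w P + w w\right) \left(-3\right) w = \left(P w + w^{2}\right) \left(-3\right) w = \left(w^{2} + P w\right) \left(-3\right) w = \left(- 3 w^{2} - 3 P w\right) w = w \left(- 3 w^{2} - 3 P w\right)$)
$\sqrt{f{\left(-189,C \right)} - 47366} = \sqrt{- 3 \cdot 44^{2} \left(-189 + 44\right) - 47366} = \sqrt{\left(-3\right) 1936 \left(-145\right) - 47366} = \sqrt{842160 - 47366} = \sqrt{794794}$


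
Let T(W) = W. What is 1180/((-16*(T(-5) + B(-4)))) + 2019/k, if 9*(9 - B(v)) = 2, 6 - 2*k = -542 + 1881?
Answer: -4088283/181288 ≈ -22.551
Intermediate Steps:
k = -1333/2 (k = 3 - (-542 + 1881)/2 = 3 - 1/2*1339 = 3 - 1339/2 = -1333/2 ≈ -666.50)
B(v) = 79/9 (B(v) = 9 - 1/9*2 = 9 - 2/9 = 79/9)
1180/((-16*(T(-5) + B(-4)))) + 2019/k = 1180/((-16*(-5 + 79/9))) + 2019/(-1333/2) = 1180/((-16*34/9)) + 2019*(-2/1333) = 1180/(-544/9) - 4038/1333 = 1180*(-9/544) - 4038/1333 = -2655/136 - 4038/1333 = -4088283/181288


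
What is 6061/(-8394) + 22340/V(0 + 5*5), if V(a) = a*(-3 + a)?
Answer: 18418841/461670 ≈ 39.896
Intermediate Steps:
6061/(-8394) + 22340/V(0 + 5*5) = 6061/(-8394) + 22340/(((0 + 5*5)*(-3 + (0 + 5*5)))) = 6061*(-1/8394) + 22340/(((0 + 25)*(-3 + (0 + 25)))) = -6061/8394 + 22340/((25*(-3 + 25))) = -6061/8394 + 22340/((25*22)) = -6061/8394 + 22340/550 = -6061/8394 + 22340*(1/550) = -6061/8394 + 2234/55 = 18418841/461670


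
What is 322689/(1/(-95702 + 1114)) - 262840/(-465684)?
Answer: -3553460802748862/116421 ≈ -3.0523e+10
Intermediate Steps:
322689/(1/(-95702 + 1114)) - 262840/(-465684) = 322689/(1/(-94588)) - 262840*(-1/465684) = 322689/(-1/94588) + 65710/116421 = 322689*(-94588) + 65710/116421 = -30522507132 + 65710/116421 = -3553460802748862/116421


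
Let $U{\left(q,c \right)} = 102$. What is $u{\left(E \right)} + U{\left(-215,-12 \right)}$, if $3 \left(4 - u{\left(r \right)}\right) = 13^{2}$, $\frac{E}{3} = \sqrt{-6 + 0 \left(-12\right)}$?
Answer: $\frac{149}{3} \approx 49.667$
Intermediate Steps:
$E = 3 i \sqrt{6}$ ($E = 3 \sqrt{-6 + 0 \left(-12\right)} = 3 \sqrt{-6 + 0} = 3 \sqrt{-6} = 3 i \sqrt{6} \approx 7.3485 i$)
$u{\left(r \right)} = - \frac{157}{3}$ ($u{\left(r \right)} = 4 - \frac{13^{2}}{3} = 4 - \frac{169}{3} = - \frac{157}{3}$)
$u{\left(E \right)} + U{\left(-215,-12 \right)} = - \frac{157}{3} + 102 = \frac{149}{3}$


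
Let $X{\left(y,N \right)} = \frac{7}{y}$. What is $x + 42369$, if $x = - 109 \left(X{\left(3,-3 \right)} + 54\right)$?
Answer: $\frac{108686}{3} \approx 36229.0$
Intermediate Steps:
$x = - \frac{18421}{3}$ ($x = - 109 \left(\frac{7}{3} + 54\right) = \left(-109\right) \frac{169}{3} = - \frac{18421}{3} \approx -6140.3$)
$x + 42369 = - \frac{18421}{3} + 42369 = \frac{108686}{3}$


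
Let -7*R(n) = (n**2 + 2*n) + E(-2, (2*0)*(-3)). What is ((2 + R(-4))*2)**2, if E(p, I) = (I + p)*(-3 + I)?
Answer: 0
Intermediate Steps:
E(p, I) = (-3 + I)*(I + p)
R(n) = -6/7 - 2*n/7 - n**2/7 (R(n) = -((n**2 + 2*n) + (((2*0)*(-3))**2 - 3*2*0*(-3) - 3*(-2) + ((2*0)*(-3))*(-2)))/7 = -((n**2 + 2*n) + ((0*(-3))**2 - 0*(-3) + 6 + (0*(-3))*(-2)))/7 = -((n**2 + 2*n) + (0**2 - 3*0 + 6 + 0*(-2)))/7 = -((n**2 + 2*n) + (0 + 0 + 6 + 0))/7 = -((n**2 + 2*n) + 6)/7 = -(6 + n**2 + 2*n)/7 = -6/7 - 2*n/7 - n**2/7)
((2 + R(-4))*2)**2 = ((2 + (-6/7 - 2/7*(-4) - 1/7*(-4)**2))*2)**2 = ((2 + (-6/7 + 8/7 - 1/7*16))*2)**2 = ((2 + (-6/7 + 8/7 - 16/7))*2)**2 = ((2 - 2)*2)**2 = (0*2)**2 = 0**2 = 0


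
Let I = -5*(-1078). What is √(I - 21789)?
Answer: 23*I*√31 ≈ 128.06*I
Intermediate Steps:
I = 5390
√(I - 21789) = √(5390 - 21789) = √(-16399) = 23*I*√31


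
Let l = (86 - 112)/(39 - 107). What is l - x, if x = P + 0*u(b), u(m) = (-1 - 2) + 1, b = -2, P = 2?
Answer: -55/34 ≈ -1.6176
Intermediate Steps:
u(m) = -2 (u(m) = -3 + 1 = -2)
x = 2 (x = 2 + 0*(-2) = 2 + 0 = 2)
l = 13/34 (l = -26/(-68) = -26*(-1/68) = 13/34 ≈ 0.38235)
l - x = 13/34 - 1*2 = 13/34 - 2 = -55/34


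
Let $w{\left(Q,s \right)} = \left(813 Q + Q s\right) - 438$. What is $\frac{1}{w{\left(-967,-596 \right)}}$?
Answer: $- \frac{1}{210277} \approx -4.7556 \cdot 10^{-6}$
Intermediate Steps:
$w{\left(Q,s \right)} = -438 + 813 Q + Q s$
$\frac{1}{w{\left(-967,-596 \right)}} = \frac{1}{-438 + 813 \left(-967\right) - -576332} = \frac{1}{-438 - 786171 + 576332} = \frac{1}{-210277} = - \frac{1}{210277}$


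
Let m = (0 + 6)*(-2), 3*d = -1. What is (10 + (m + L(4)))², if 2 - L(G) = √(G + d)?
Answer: 11/3 ≈ 3.6667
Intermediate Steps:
d = -⅓ (d = (⅓)*(-1) = -⅓ ≈ -0.33333)
m = -12 (m = 6*(-2) = -12)
L(G) = 2 - √(-⅓ + G) (L(G) = 2 - √(G - ⅓) = 2 - √(-⅓ + G))
(10 + (m + L(4)))² = (10 + (-12 + (2 - √(-3 + 9*4)/3)))² = (10 + (-12 + (2 - √(-3 + 36)/3)))² = (10 + (-12 + (2 - √33/3)))² = (10 + (-10 - √33/3))² = (-√33/3)² = 11/3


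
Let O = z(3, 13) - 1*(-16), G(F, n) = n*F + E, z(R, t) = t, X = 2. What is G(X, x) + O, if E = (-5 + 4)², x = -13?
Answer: 4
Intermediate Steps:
E = 1 (E = (-1)² = 1)
G(F, n) = 1 + F*n (G(F, n) = n*F + 1 = F*n + 1 = 1 + F*n)
O = 29 (O = 13 - 1*(-16) = 13 + 16 = 29)
G(X, x) + O = (1 + 2*(-13)) + 29 = (1 - 26) + 29 = -25 + 29 = 4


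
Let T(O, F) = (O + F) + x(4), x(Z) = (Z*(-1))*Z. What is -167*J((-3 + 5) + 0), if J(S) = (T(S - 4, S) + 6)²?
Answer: -16700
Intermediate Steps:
x(Z) = -Z² (x(Z) = (-Z)*Z = -Z²)
T(O, F) = -16 + F + O (T(O, F) = (O + F) - 1*4² = (F + O) - 1*16 = (F + O) - 16 = -16 + F + O)
J(S) = (-14 + 2*S)² (J(S) = ((-16 + S + (S - 4)) + 6)² = ((-16 + S + (-4 + S)) + 6)² = ((-20 + 2*S) + 6)² = (-14 + 2*S)²)
-167*J((-3 + 5) + 0) = -668*(-7 + ((-3 + 5) + 0))² = -668*(-7 + (2 + 0))² = -668*(-7 + 2)² = -668*(-5)² = -668*25 = -167*100 = -16700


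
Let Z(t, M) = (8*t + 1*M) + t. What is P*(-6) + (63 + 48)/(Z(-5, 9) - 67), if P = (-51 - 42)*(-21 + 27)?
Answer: 344733/103 ≈ 3346.9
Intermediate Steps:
Z(t, M) = M + 9*t (Z(t, M) = (8*t + M) + t = (M + 8*t) + t = M + 9*t)
P = -558 (P = -93*6 = -558)
P*(-6) + (63 + 48)/(Z(-5, 9) - 67) = -558*(-6) + (63 + 48)/((9 + 9*(-5)) - 67) = 3348 + 111/((9 - 45) - 67) = 3348 + 111/(-36 - 67) = 3348 + 111/(-103) = 3348 + 111*(-1/103) = 3348 - 111/103 = 344733/103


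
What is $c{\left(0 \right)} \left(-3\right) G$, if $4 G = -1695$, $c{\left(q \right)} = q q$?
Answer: $0$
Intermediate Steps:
$c{\left(q \right)} = q^{2}$
$G = - \frac{1695}{4}$ ($G = \frac{1}{4} \left(-1695\right) = - \frac{1695}{4} \approx -423.75$)
$c{\left(0 \right)} \left(-3\right) G = 0^{2} \left(-3\right) \left(- \frac{1695}{4}\right) = 0 \left(-3\right) \left(- \frac{1695}{4}\right) = 0 \left(- \frac{1695}{4}\right) = 0$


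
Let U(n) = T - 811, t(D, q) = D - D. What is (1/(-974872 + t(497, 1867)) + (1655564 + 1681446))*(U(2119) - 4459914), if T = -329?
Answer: -7256255890425272913/487436 ≈ -1.4887e+13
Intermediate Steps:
t(D, q) = 0
U(n) = -1140 (U(n) = -329 - 811 = -1140)
(1/(-974872 + t(497, 1867)) + (1655564 + 1681446))*(U(2119) - 4459914) = (1/(-974872 + 0) + (1655564 + 1681446))*(-1140 - 4459914) = (1/(-974872) + 3337010)*(-4461054) = (-1/974872 + 3337010)*(-4461054) = (3253157612719/974872)*(-4461054) = -7256255890425272913/487436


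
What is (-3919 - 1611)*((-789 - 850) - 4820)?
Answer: 35718270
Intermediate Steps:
(-3919 - 1611)*((-789 - 850) - 4820) = -5530*(-1639 - 4820) = -5530*(-6459) = 35718270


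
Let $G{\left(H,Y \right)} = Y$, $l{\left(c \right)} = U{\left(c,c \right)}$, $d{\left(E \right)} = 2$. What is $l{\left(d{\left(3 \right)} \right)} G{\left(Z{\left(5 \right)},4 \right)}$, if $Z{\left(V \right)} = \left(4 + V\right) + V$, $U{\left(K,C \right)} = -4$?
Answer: $-16$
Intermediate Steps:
$Z{\left(V \right)} = 4 + 2 V$
$l{\left(c \right)} = -4$
$l{\left(d{\left(3 \right)} \right)} G{\left(Z{\left(5 \right)},4 \right)} = \left(-4\right) 4 = -16$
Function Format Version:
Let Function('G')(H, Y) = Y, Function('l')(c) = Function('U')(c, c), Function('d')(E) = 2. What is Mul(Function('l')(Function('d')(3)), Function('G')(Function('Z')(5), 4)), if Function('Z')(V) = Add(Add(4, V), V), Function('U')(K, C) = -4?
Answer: -16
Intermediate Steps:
Function('Z')(V) = Add(4, Mul(2, V))
Function('l')(c) = -4
Mul(Function('l')(Function('d')(3)), Function('G')(Function('Z')(5), 4)) = Mul(-4, 4) = -16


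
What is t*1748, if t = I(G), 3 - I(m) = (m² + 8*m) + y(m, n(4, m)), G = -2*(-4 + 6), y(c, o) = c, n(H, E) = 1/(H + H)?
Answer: 40204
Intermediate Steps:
n(H, E) = 1/(2*H)
G = -4 (G = -2*2 = -4)
I(m) = 3 - m² - 9*m (I(m) = 3 - ((m² + 8*m) + m) = 3 - (m² + 9*m) = 3 + (-m² - 9*m) = 3 - m² - 9*m)
t = 23 (t = 3 - 1*(-4)² - 9*(-4) = 3 - 1*16 + 36 = 3 - 16 + 36 = 23)
t*1748 = 23*1748 = 40204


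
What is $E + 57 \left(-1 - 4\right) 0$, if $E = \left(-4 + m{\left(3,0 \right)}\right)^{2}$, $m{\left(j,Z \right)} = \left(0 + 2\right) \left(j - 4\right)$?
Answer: $36$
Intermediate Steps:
$m{\left(j,Z \right)} = -8 + 2 j$ ($m{\left(j,Z \right)} = 2 \left(-4 + j\right) = -8 + 2 j$)
$E = 36$ ($E = \left(-4 + \left(-8 + 2 \cdot 3\right)\right)^{2} = \left(-4 + \left(-8 + 6\right)\right)^{2} = \left(-4 - 2\right)^{2} = \left(-6\right)^{2} = 36$)
$E + 57 \left(-1 - 4\right) 0 = 36 + 57 \left(-1 - 4\right) 0 = 36 + 57 \left(\left(-5\right) 0\right) = 36 + 57 \cdot 0 = 36 + 0 = 36$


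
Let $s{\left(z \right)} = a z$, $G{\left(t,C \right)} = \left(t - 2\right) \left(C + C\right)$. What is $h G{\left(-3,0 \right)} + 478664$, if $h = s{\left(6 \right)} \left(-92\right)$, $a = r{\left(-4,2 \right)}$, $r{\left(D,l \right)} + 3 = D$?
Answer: $478664$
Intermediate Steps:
$r{\left(D,l \right)} = -3 + D$
$a = -7$ ($a = -3 - 4 = -7$)
$G{\left(t,C \right)} = 2 C \left(-2 + t\right)$ ($G{\left(t,C \right)} = \left(-2 + t\right) 2 C = 2 C \left(-2 + t\right)$)
$s{\left(z \right)} = - 7 z$
$h = 3864$ ($h = \left(-7\right) 6 \left(-92\right) = \left(-42\right) \left(-92\right) = 3864$)
$h G{\left(-3,0 \right)} + 478664 = 3864 \cdot 2 \cdot 0 \left(-2 - 3\right) + 478664 = 3864 \cdot 2 \cdot 0 \left(-5\right) + 478664 = 3864 \cdot 0 + 478664 = 0 + 478664 = 478664$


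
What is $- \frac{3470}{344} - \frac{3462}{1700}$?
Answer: $- \frac{886241}{73100} \approx -12.124$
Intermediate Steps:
$- \frac{3470}{344} - \frac{3462}{1700} = \left(-3470\right) \frac{1}{344} - \frac{1731}{850} = - \frac{1735}{172} - \frac{1731}{850} = - \frac{886241}{73100}$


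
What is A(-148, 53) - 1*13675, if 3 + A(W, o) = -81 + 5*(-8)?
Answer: -13799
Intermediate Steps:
A(W, o) = -124 (A(W, o) = -3 + (-81 + 5*(-8)) = -3 + (-81 - 40) = -3 - 121 = -124)
A(-148, 53) - 1*13675 = -124 - 1*13675 = -124 - 13675 = -13799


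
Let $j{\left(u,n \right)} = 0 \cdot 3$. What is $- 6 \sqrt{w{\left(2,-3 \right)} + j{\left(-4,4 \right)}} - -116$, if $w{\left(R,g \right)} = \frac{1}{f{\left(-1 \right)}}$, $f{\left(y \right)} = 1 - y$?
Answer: $116 - 3 \sqrt{2} \approx 111.76$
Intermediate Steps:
$j{\left(u,n \right)} = 0$
$w{\left(R,g \right)} = \frac{1}{2}$ ($w{\left(R,g \right)} = \frac{1}{1 - -1} = \frac{1}{1 + 1} = \frac{1}{2}$)
$- 6 \sqrt{w{\left(2,-3 \right)} + j{\left(-4,4 \right)}} - -116 = - 6 \sqrt{\frac{1}{2} + 0} - -116 = - \frac{6}{\sqrt{2}} + 116 = - 6 \frac{\sqrt{2}}{2} + 116 = - 3 \sqrt{2} + 116 = 116 - 3 \sqrt{2}$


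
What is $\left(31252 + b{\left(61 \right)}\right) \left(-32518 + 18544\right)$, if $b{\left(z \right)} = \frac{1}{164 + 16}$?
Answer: $- \frac{13101465769}{30} \approx -4.3672 \cdot 10^{8}$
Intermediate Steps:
$b{\left(z \right)} = \frac{1}{180}$
$\left(31252 + b{\left(61 \right)}\right) \left(-32518 + 18544\right) = \left(31252 + \frac{1}{180}\right) \left(-32518 + 18544\right) = \frac{5625361}{180} \left(-13974\right) = - \frac{13101465769}{30}$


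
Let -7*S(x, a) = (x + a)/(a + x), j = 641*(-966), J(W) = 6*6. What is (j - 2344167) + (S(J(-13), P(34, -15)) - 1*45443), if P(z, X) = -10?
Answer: -21061713/7 ≈ -3.0088e+6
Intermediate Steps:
J(W) = 36
j = -619206
S(x, a) = -1/7 (S(x, a) = -(x + a)/(7*(a + x)) = -(a + x)/(7*(a + x)) = -1/7*1 = -1/7)
(j - 2344167) + (S(J(-13), P(34, -15)) - 1*45443) = (-619206 - 2344167) + (-1/7 - 1*45443) = -2963373 + (-1/7 - 45443) = -2963373 - 318102/7 = -21061713/7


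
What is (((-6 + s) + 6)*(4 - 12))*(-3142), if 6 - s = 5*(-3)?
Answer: 527856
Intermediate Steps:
s = 21 (s = 6 - 5*(-3) = 6 - 1*(-15) = 6 + 15 = 21)
(((-6 + s) + 6)*(4 - 12))*(-3142) = (((-6 + 21) + 6)*(4 - 12))*(-3142) = ((15 + 6)*(-8))*(-3142) = (21*(-8))*(-3142) = -168*(-3142) = 527856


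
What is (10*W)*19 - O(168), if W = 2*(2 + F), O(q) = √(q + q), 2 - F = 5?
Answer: -380 - 4*√21 ≈ -398.33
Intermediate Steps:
F = -3 (F = 2 - 1*5 = 2 - 5 = -3)
O(q) = √2*√q (O(q) = √(2*q) = √2*√q)
W = -2 (W = 2*(2 - 3) = 2*(-1) = -2)
(10*W)*19 - O(168) = (10*(-2))*19 - √2*√168 = -20*19 - √2*2*√42 = -380 - 4*√21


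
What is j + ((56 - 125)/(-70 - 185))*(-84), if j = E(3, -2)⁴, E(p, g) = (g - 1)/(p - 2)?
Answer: 4953/85 ≈ 58.271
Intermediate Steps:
E(p, g) = (-1 + g)/(-2 + p)
j = 81 (j = ((-1 - 2)/(-2 + 3))⁴ = (-3/1)⁴ = (1*(-3))⁴ = (-3)⁴ = 81)
j + ((56 - 125)/(-70 - 185))*(-84) = 81 + ((56 - 125)/(-70 - 185))*(-84) = 81 - 69/(-255)*(-84) = 81 - 69*(-1/255)*(-84) = 81 + (23/85)*(-84) = 81 - 1932/85 = 4953/85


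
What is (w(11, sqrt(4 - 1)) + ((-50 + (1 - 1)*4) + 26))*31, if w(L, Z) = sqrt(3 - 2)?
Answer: -713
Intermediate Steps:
w(L, Z) = 1 (w(L, Z) = sqrt(1) = 1)
(w(11, sqrt(4 - 1)) + ((-50 + (1 - 1)*4) + 26))*31 = (1 + ((-50 + (1 - 1)*4) + 26))*31 = (1 + ((-50 + 0*4) + 26))*31 = (1 + ((-50 + 0) + 26))*31 = (1 + (-50 + 26))*31 = (1 - 24)*31 = -23*31 = -713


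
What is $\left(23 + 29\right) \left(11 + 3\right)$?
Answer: $728$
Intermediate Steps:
$\left(23 + 29\right) \left(11 + 3\right) = 52 \cdot 14 = 728$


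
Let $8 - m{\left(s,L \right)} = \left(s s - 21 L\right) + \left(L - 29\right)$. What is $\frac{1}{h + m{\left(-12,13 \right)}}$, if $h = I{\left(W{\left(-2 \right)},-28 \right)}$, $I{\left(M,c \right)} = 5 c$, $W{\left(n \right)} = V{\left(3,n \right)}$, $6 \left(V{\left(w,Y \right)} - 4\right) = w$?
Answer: $\frac{1}{13} \approx 0.076923$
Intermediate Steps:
$V{\left(w,Y \right)} = 4 + \frac{w}{6}$
$W{\left(n \right)} = \frac{9}{2}$ ($W{\left(n \right)} = 4 + \frac{1}{6} \cdot 3 = 4 + \frac{1}{2} = \frac{9}{2}$)
$m{\left(s,L \right)} = 37 - s^{2} + 20 L$ ($m{\left(s,L \right)} = 8 - \left(\left(s s - 21 L\right) + \left(L - 29\right)\right) = 8 - \left(\left(s^{2} - 21 L\right) + \left(-29 + L\right)\right) = 8 - \left(-29 + s^{2} - 20 L\right) = 8 + \left(29 - s^{2} + 20 L\right) = 37 - s^{2} + 20 L$)
$h = -140$ ($h = 5 \left(-28\right) = -140$)
$\frac{1}{h + m{\left(-12,13 \right)}} = \frac{1}{-140 + \left(37 - \left(-12\right)^{2} + 20 \cdot 13\right)} = \frac{1}{-140 + \left(37 - 144 + 260\right)} = \frac{1}{-140 + 153} = \frac{1}{13}$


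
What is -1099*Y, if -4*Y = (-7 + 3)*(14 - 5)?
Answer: -9891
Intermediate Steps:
Y = 9 (Y = -(-7 + 3)*(14 - 5)/4 = -(-1)*9 = -¼*(-36) = 9)
-1099*Y = -1099*9 = -9891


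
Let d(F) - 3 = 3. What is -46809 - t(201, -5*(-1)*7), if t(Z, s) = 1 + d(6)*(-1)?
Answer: -46804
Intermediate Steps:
d(F) = 6 (d(F) = 3 + 3 = 6)
t(Z, s) = -5 (t(Z, s) = 1 + 6*(-1) = 1 - 6 = -5)
-46809 - t(201, -5*(-1)*7) = -46809 - 1*(-5) = -46809 + 5 = -46804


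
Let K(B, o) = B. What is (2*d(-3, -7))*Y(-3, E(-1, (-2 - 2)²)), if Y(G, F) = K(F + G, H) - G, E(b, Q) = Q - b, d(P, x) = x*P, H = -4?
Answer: 714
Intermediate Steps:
d(P, x) = P*x
Y(G, F) = F (Y(G, F) = (F + G) - G = F)
(2*d(-3, -7))*Y(-3, E(-1, (-2 - 2)²)) = (2*(-3*(-7)))*((-2 - 2)² - 1*(-1)) = (2*21)*((-4)² + 1) = 42*(16 + 1) = 42*17 = 714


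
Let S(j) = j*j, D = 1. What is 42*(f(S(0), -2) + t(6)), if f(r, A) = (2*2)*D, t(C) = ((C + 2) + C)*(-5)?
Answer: -2772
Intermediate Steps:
t(C) = -10 - 10*C (t(C) = ((2 + C) + C)*(-5) = (2 + 2*C)*(-5) = -10 - 10*C)
S(j) = j**2
f(r, A) = 4 (f(r, A) = (2*2)*1 = 4*1 = 4)
42*(f(S(0), -2) + t(6)) = 42*(4 + (-10 - 10*6)) = 42*(4 + (-10 - 60)) = 42*(4 - 70) = 42*(-66) = -2772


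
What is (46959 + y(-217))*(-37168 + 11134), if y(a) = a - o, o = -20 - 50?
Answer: -1218703608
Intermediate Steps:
o = -70
y(a) = 70 + a (y(a) = a - 1*(-70) = a + 70 = 70 + a)
(46959 + y(-217))*(-37168 + 11134) = (46959 + (70 - 217))*(-37168 + 11134) = (46959 - 147)*(-26034) = 46812*(-26034) = -1218703608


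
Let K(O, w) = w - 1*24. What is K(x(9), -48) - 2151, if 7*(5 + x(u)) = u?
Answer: -2223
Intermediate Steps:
x(u) = -5 + u/7
K(O, w) = -24 + w (K(O, w) = w - 24 = -24 + w)
K(x(9), -48) - 2151 = (-24 - 48) - 2151 = -72 - 2151 = -2223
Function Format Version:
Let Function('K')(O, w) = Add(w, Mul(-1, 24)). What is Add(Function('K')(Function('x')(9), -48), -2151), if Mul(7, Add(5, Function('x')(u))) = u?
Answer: -2223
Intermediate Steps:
Function('x')(u) = Add(-5, Mul(Rational(1, 7), u))
Function('K')(O, w) = Add(-24, w) (Function('K')(O, w) = Add(w, -24) = Add(-24, w))
Add(Function('K')(Function('x')(9), -48), -2151) = Add(Add(-24, -48), -2151) = Add(-72, -2151) = -2223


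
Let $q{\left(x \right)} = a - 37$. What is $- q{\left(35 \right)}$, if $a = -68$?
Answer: $105$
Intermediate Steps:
$q{\left(x \right)} = -105$ ($q{\left(x \right)} = -68 - 37 = -105$)
$- q{\left(35 \right)} = \left(-1\right) \left(-105\right) = 105$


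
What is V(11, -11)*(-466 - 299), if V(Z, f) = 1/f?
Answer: 765/11 ≈ 69.545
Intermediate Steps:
V(11, -11)*(-466 - 299) = (-466 - 299)/(-11) = -1/11*(-765) = 765/11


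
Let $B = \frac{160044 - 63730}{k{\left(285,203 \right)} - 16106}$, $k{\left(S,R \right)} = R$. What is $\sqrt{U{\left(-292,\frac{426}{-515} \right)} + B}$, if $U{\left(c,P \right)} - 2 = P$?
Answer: $\frac{i \sqrt{36396831161490}}{2730015} \approx 2.2099 i$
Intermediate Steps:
$B = - \frac{96314}{15903}$ ($B = \frac{160044 - 63730}{203 - 16106} = \frac{96314}{-15903} = 96314 \left(- \frac{1}{15903}\right) = - \frac{96314}{15903} \approx -6.0563$)
$U{\left(c,P \right)} = 2 + P$
$\sqrt{U{\left(-292,\frac{426}{-515} \right)} + B} = \sqrt{\left(2 + \frac{426}{-515}\right) - \frac{96314}{15903}} = \sqrt{\left(2 + 426 \left(- \frac{1}{515}\right)\right) - \frac{96314}{15903}} = \sqrt{\left(2 - \frac{426}{515}\right) - \frac{96314}{15903}} = \sqrt{\frac{604}{515} - \frac{96314}{15903}} = \sqrt{- \frac{39996298}{8190045}} = \frac{i \sqrt{36396831161490}}{2730015}$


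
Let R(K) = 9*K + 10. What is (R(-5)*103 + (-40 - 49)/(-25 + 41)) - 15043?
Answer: -298457/16 ≈ -18654.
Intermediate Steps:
R(K) = 10 + 9*K
(R(-5)*103 + (-40 - 49)/(-25 + 41)) - 15043 = ((10 + 9*(-5))*103 + (-40 - 49)/(-25 + 41)) - 15043 = ((10 - 45)*103 - 89/16) - 15043 = (-35*103 - 89*1/16) - 15043 = (-3605 - 89/16) - 15043 = -57769/16 - 15043 = -298457/16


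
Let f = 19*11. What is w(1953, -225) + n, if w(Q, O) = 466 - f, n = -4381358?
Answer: -4381101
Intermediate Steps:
f = 209
w(Q, O) = 257 (w(Q, O) = 466 - 1*209 = 466 - 209 = 257)
w(1953, -225) + n = 257 - 4381358 = -4381101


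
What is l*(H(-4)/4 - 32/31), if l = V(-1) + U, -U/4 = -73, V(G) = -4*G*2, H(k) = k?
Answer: -18900/31 ≈ -609.68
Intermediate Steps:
V(G) = -8*G
U = 292 (U = -4*(-73) = 292)
l = 300 (l = -8*(-1) + 292 = 8 + 292 = 300)
l*(H(-4)/4 - 32/31) = 300*(-4/4 - 32/31) = 300*(-4*¼ - 32*1/31) = 300*(-1 - 32/31) = 300*(-63/31) = -18900/31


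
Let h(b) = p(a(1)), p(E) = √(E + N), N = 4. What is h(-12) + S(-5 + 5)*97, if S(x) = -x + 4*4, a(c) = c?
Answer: 1552 + √5 ≈ 1554.2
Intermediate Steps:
p(E) = √(4 + E) (p(E) = √(E + 4) = √(4 + E))
h(b) = √5 (h(b) = √(4 + 1) = √5)
S(x) = 16 - x (S(x) = -x + 16 = 16 - x)
h(-12) + S(-5 + 5)*97 = √5 + (16 - (-5 + 5))*97 = √5 + (16 - 1*0)*97 = √5 + (16 + 0)*97 = √5 + 16*97 = √5 + 1552 = 1552 + √5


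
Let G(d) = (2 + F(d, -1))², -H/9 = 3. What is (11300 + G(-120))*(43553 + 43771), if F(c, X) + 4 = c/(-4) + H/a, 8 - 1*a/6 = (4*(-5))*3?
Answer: 4877857535031/4624 ≈ 1.0549e+9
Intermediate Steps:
H = -27 (H = -9*3 = -27)
a = 408 (a = 48 - 6*4*(-5)*3 = 48 - (-120)*3 = 48 - 6*(-60) = 48 + 360 = 408)
F(c, X) = -553/136 - c/4 (F(c, X) = -4 + (c/(-4) - 27/408) = -4 + (c*(-¼) - 27*1/408) = -4 + (-c/4 - 9/136) = -4 + (-9/136 - c/4) = -553/136 - c/4)
G(d) = (-281/136 - d/4)² (G(d) = (2 + (-553/136 - d/4))² = (-281/136 - d/4)²)
(11300 + G(-120))*(43553 + 43771) = (11300 + (281 + 34*(-120))²/18496)*(43553 + 43771) = (11300 + (281 - 4080)²/18496)*87324 = (11300 + (1/18496)*(-3799)²)*87324 = (11300 + (1/18496)*14432401)*87324 = (11300 + 14432401/18496)*87324 = (223437201/18496)*87324 = 4877857535031/4624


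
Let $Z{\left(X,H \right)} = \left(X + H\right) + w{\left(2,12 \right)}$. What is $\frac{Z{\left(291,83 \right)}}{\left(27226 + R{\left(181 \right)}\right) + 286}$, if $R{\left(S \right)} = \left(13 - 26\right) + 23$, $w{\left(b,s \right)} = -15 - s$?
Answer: $\frac{347}{27522} \approx 0.012608$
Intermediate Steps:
$Z{\left(X,H \right)} = -27 + H + X$ ($Z{\left(X,H \right)} = \left(X + H\right) - 27 = \left(H + X\right) - 27 = -27 + H + X$)
$R{\left(S \right)} = 10$ ($R{\left(S \right)} = -13 + 23 = 10$)
$\frac{Z{\left(291,83 \right)}}{\left(27226 + R{\left(181 \right)}\right) + 286} = \frac{-27 + 83 + 291}{\left(27226 + 10\right) + 286} = \frac{347}{27236 + 286} = \frac{347}{27522}$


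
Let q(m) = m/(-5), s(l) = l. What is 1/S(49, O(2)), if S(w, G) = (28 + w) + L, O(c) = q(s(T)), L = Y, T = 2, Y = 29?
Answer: 1/106 ≈ 0.0094340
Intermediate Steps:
L = 29
q(m) = -m/5 (q(m) = m*(-1/5) = -m/5)
O(c) = -2/5 (O(c) = -1/5*2 = -2/5)
S(w, G) = 57 + w (S(w, G) = (28 + w) + 29 = 57 + w)
1/S(49, O(2)) = 1/(57 + 49) = 1/106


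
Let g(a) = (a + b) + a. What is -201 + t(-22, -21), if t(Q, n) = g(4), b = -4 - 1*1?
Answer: -198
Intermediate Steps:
b = -5 (b = -4 - 1 = -5)
g(a) = -5 + 2*a (g(a) = (a - 5) + a = (-5 + a) + a = -5 + 2*a)
t(Q, n) = 3 (t(Q, n) = -5 + 2*4 = -5 + 8 = 3)
-201 + t(-22, -21) = -201 + 3 = -198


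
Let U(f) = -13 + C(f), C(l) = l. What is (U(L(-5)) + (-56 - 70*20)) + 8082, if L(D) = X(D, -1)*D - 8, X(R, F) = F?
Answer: 6610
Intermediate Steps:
L(D) = -8 - D (L(D) = -D - 8 = -8 - D)
U(f) = -13 + f
(U(L(-5)) + (-56 - 70*20)) + 8082 = ((-13 + (-8 - 1*(-5))) + (-56 - 70*20)) + 8082 = ((-13 + (-8 + 5)) + (-56 - 1400)) + 8082 = ((-13 - 3) - 1456) + 8082 = (-16 - 1456) + 8082 = -1472 + 8082 = 6610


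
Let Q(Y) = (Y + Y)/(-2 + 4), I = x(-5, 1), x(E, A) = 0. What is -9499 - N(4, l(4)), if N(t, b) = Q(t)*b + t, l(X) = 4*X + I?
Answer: -9567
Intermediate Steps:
I = 0
Q(Y) = Y (Q(Y) = (2*Y)/2 = (2*Y)*(1/2) = Y)
l(X) = 4*X (l(X) = 4*X + 0 = 4*X)
N(t, b) = t + b*t (N(t, b) = t*b + t = b*t + t = t + b*t)
-9499 - N(4, l(4)) = -9499 - 4*(1 + 4*4) = -9499 - 4*(1 + 16) = -9499 - 4*17 = -9499 - 1*68 = -9499 - 68 = -9567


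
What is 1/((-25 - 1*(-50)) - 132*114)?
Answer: -1/15023 ≈ -6.6565e-5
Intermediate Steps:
1/((-25 - 1*(-50)) - 132*114) = 1/((-25 + 50) - 15048) = 1/(25 - 15048) = 1/(-15023) = -1/15023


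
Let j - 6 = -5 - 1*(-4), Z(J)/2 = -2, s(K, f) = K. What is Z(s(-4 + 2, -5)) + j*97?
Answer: 481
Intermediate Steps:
Z(J) = -4 (Z(J) = 2*(-2) = -4)
j = 5 (j = 6 + (-5 - 1*(-4)) = 6 + (-5 + 4) = 6 - 1 = 5)
Z(s(-4 + 2, -5)) + j*97 = -4 + 5*97 = -4 + 485 = 481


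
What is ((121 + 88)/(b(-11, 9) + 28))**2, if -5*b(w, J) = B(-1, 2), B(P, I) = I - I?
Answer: 43681/784 ≈ 55.716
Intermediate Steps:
B(P, I) = 0
b(w, J) = 0 (b(w, J) = -1/5*0 = 0)
((121 + 88)/(b(-11, 9) + 28))**2 = ((121 + 88)/(0 + 28))**2 = (209/28)**2 = 43681/784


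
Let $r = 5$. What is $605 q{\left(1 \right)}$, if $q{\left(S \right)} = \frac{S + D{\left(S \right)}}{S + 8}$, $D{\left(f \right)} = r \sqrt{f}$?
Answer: $\frac{1210}{3} \approx 403.33$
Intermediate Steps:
$D{\left(f \right)} = 5 \sqrt{f}$
$q{\left(S \right)} = \frac{S + 5 \sqrt{S}}{8 + S}$ ($q{\left(S \right)} = \frac{S + 5 \sqrt{S}}{S + 8} = \frac{S + 5 \sqrt{S}}{8 + S}$)
$605 q{\left(1 \right)} = 605 \frac{1 + 5 \sqrt{1}}{8 + 1} = 605 \frac{1 + 5 \cdot 1}{9} = 605 \frac{1 + 5}{9} = 605 \cdot \frac{1}{9} \cdot 6 = 605 \cdot \frac{2}{3} = \frac{1210}{3}$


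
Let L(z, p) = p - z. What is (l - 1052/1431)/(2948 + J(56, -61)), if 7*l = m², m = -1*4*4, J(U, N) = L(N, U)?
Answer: 358972/30702105 ≈ 0.011692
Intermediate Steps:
J(U, N) = U - N
m = -16 (m = -4*4 = -16)
l = 256/7 (l = (⅐)*(-16)² = (⅐)*256 = 256/7 ≈ 36.571)
(l - 1052/1431)/(2948 + J(56, -61)) = (256/7 - 1052/1431)/(2948 + (56 - 1*(-61))) = (256/7 - 1052*1/1431)/(2948 + (56 + 61)) = (256/7 - 1052/1431)/(2948 + 117) = (358972/10017)/3065 = (358972/10017)*(1/3065) = 358972/30702105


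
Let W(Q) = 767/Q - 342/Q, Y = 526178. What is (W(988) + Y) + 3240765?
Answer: 3721740109/988 ≈ 3.7669e+6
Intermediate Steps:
W(Q) = 425/Q
(W(988) + Y) + 3240765 = (425/988 + 526178) + 3240765 = 519864289/988 + 3240765 = 3721740109/988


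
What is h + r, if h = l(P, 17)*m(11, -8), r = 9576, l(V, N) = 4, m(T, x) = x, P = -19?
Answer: 9544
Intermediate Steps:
h = -32 (h = 4*(-8) = -32)
h + r = -32 + 9576 = 9544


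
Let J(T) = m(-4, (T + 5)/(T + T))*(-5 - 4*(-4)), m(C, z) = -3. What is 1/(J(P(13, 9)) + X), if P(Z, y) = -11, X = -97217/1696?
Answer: -1696/153185 ≈ -0.011072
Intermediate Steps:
X = -97217/1696 (X = -97217*1/1696 = -97217/1696 ≈ -57.321)
J(T) = -33 (J(T) = -3*(-5 - 4*(-4)) = -3*(-5 + 16) = -3*11 = -33)
1/(J(P(13, 9)) + X) = 1/(-33 - 97217/1696) = 1/(-153185/1696) = -1696/153185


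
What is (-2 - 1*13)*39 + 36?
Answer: -549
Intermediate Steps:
(-2 - 1*13)*39 + 36 = (-2 - 13)*39 + 36 = -15*39 + 36 = -585 + 36 = -549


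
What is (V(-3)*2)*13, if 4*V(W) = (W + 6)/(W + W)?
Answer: -13/4 ≈ -3.2500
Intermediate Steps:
V(W) = (6 + W)/(8*W) (V(W) = ((W + 6)/(W + W))/4 = ((6 + W)/((2*W)))/4 = ((6 + W)*(1/(2*W)))/4 = ((6 + W)/(2*W))/4 = (6 + W)/(8*W))
(V(-3)*2)*13 = (((⅛)*(6 - 3)/(-3))*2)*13 = (((⅛)*(-⅓)*3)*2)*13 = -⅛*2*13 = -¼*13 = -13/4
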